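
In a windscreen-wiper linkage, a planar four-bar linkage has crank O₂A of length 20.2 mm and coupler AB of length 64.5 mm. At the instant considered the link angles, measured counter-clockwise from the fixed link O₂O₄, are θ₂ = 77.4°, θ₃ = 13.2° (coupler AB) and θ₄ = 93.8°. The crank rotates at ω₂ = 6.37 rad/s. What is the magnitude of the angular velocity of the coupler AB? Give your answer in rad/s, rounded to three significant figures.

ω₂ = 6.37 rad/s
Differentiating the loop-closure r₂e^{iθ₂}+r₃e^{iθ₃}=r₁+r₄e^{iθ₄} gives r₂ω₂e^{iθ₂}+r₃ω₃e^{iθ₃}=r₄ω₄e^{iθ₄}.
Eliminating the other unknown: ω₃ = r₂ω₂ sin(θ₄−θ₂) / [r₃ sin(θ₃−θ₄)].
Numerator sine = +0.28234; denominator sine = -0.98657.
Result = 0.0202·6.37·(+0.28234) / (0.0645·(-0.98657)) = -0.57092 rad/s; magnitude 0.57092 rad/s.

0.571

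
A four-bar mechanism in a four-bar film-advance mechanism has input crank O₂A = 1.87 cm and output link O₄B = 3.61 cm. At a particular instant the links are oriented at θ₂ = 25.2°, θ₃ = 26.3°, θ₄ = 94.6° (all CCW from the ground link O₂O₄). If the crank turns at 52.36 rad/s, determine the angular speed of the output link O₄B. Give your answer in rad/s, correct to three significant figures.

ω₂ = 52.36 rad/s
Differentiating the loop-closure r₂e^{iθ₂}+r₃e^{iθ₃}=r₁+r₄e^{iθ₄} gives r₂ω₂e^{iθ₂}+r₃ω₃e^{iθ₃}=r₄ω₄e^{iθ₄}.
Eliminating the other unknown: ω₄ = r₂ω₂ sin(θ₂−θ₃) / [r₄ sin(θ₄−θ₃)].
Numerator sine = -0.01920; denominator sine = +0.92913.
Result = 0.0187·52.36·(-0.01920) / (0.0361·(+0.92913)) = -0.5604 rad/s; magnitude 0.5604 rad/s.

0.560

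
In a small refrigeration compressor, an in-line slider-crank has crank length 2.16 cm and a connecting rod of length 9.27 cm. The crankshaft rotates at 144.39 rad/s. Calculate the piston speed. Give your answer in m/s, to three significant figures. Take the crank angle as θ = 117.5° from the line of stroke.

2.46

ω = 144.4 rad/s
For an in-line slider-crank, x = r cosθ + √(L² − r² sin²θ), so v = −rω sinθ·[1 + r cosθ/√(L² − r² sin²θ)].
With r = 0.0216 m, L = 0.0927 m, θ = 117.5°: √(L² − r² sin²θ) = 0.090698 m.
v = −0.0216·144.4·0.88701·[1 + 0.0216·-0.46175/0.090698] = -2.4622 m/s.
|v| = 2.4622 m/s.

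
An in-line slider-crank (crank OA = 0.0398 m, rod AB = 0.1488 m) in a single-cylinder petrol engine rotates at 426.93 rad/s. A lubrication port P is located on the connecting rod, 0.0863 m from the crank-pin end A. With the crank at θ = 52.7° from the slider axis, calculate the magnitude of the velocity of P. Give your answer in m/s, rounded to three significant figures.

ω = 426.9 rad/s.  Crank-pin speed |V_A| = rω = 16.992 m/s, perpendicular to OA.
Rod angle: sinφ = −(r/L) sinθ ⇒ φ = -12.285°; ω_rod = −rω cosθ/√(L²−r²sin²θ) = -70.821 rad/s.
V_P = V_A + ω_rod × AP, with AP = 0.0863 m along the rod.
Components: V_Px = −rω sinθ − a·ω_rod·sinφ = -14.817 m/s;  V_Py = rω cosθ + a·ω_rod·cosφ = +4.325 m/s.
|V_P| = √(V_Px² + V_Py²) = 15.435 m/s.

15.4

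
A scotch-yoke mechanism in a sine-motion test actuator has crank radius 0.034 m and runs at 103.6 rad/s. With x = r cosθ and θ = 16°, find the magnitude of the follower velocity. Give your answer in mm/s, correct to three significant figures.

ω = 103.6 rad/s
x = r cosθ ⇒ ẋ = −rω sinθ.
|v| = rω|sinθ| = 0.034·103.6·|sin 16°| = 0.97091 m/s = 970.91 mm/s.

971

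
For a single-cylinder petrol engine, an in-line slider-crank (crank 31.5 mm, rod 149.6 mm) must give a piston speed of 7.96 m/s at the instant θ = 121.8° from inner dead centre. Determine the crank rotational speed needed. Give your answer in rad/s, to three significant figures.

For an in-line slider-crank, |v_piston| = rω|sinθ|·[1 + r cosθ/√(L² − r² sin²θ)].
With r = 0.0315 m, L = 0.1496 m, θ = 121.8°: the bracketed kinematic factor |dx/dθ| = 0.023752 m.
ω = v/|dx/dθ| = 7.96/0.023752 = 335.12 rad/s.

335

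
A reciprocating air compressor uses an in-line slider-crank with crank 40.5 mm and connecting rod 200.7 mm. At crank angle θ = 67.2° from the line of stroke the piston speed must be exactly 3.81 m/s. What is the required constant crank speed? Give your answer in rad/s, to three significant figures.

94.5

For an in-line slider-crank, |v_piston| = rω|sinθ|·[1 + r cosθ/√(L² − r² sin²θ)].
With r = 0.0405 m, L = 0.2007 m, θ = 67.2°: the bracketed kinematic factor |dx/dθ| = 0.040307 m.
ω = v/|dx/dθ| = 3.81/0.040307 = 94.525 rad/s.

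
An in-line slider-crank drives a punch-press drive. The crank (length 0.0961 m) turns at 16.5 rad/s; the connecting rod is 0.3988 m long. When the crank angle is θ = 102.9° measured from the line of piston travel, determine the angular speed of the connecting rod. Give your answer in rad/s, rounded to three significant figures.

0.913

ω = 16.5 rad/s
The rod makes angle φ with the slider axis where L sinφ = r sinθ; differentiating, L cosφ·φ̇ = r ω cosθ.
L cosφ = √(L² − r² sin²θ) = 0.38764 m.
|ω_rod| = r ω |cosθ| / √(L² − r² sin²θ) = 0.0961·16.5·0.22325/0.38764 = 0.9132 rad/s.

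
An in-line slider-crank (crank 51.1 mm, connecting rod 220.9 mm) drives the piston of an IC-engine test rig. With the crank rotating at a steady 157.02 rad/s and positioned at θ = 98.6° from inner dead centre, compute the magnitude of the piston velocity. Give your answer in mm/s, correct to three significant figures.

7650

ω = 157 rad/s
For an in-line slider-crank, x = r cosθ + √(L² − r² sin²θ), so v = −rω sinθ·[1 + r cosθ/√(L² − r² sin²θ)].
With r = 0.0511 m, L = 0.2209 m, θ = 98.6°: √(L² − r² sin²θ) = 0.21504 m.
v = −0.0511·157·0.98876·[1 + 0.0511·-0.14954/0.21504] = -7.6516 m/s.
|v| = 7.6516 m/s = 7651.6 mm/s.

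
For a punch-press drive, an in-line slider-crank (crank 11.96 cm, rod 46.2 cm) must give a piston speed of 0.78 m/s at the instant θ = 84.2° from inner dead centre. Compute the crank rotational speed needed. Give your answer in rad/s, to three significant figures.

For an in-line slider-crank, |v_piston| = rω|sinθ|·[1 + r cosθ/√(L² − r² sin²θ)].
With r = 0.1196 m, L = 0.462 m, θ = 84.2°: the bracketed kinematic factor |dx/dθ| = 0.12221 m.
ω = v/|dx/dθ| = 0.78/0.12221 = 6.3825 rad/s.

6.38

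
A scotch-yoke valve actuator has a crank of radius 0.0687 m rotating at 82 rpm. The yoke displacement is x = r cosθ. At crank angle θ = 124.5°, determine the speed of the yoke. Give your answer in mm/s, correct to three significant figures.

486

ω = 8.587 rad/s (from 82 rpm).
x = r cosθ ⇒ ẋ = −rω sinθ.
|v| = rω|sinθ| = 0.0687·8.587·|sin 124.5°| = 0.48618 m/s = 486.18 mm/s.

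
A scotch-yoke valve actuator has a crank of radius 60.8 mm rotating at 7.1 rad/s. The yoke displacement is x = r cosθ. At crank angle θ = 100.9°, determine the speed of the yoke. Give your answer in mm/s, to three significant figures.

ω = 7.1 rad/s
x = r cosθ ⇒ ẋ = −rω sinθ.
|v| = rω|sinθ| = 0.0608·7.1·|sin 100.9°| = 0.42389 m/s = 423.89 mm/s.

424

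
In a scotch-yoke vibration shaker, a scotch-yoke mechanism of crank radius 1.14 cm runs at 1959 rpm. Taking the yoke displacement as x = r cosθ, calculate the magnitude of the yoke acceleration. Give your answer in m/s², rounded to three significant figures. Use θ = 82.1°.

ω = 205.1 rad/s (from 1959 rpm).
x = r cosθ ⇒ ẍ = −rω² cosθ (ω constant).
|a| = rω²|cosθ| = 0.0114·(205.1)²·|cos 82.1°| = 65.941 m/s².

65.9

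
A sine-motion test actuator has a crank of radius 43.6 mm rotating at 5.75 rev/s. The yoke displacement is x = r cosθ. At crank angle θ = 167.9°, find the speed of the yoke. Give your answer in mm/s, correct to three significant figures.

ω = 36.13 rad/s (from 5.75 rev/s).
x = r cosθ ⇒ ẋ = −rω sinθ.
|v| = rω|sinθ| = 0.0436·36.13·|sin 167.9°| = 0.33019 m/s = 330.19 mm/s.

330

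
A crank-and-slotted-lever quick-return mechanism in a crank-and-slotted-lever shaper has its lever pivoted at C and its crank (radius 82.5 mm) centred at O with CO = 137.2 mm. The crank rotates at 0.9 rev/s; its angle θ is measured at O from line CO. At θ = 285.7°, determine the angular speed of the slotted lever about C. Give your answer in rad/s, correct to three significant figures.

1.76

ω = 5.655 rad/s (from 0.9 rev/s).
Crank pin A relative to C: A = (d + r cosθ, r sinθ); lever angle φ = atan2(r sinθ, d + r cosθ).
Differentiating tanφ: φ̇ = rω(d cosθ + r)/(d² + r² + 2dr cosθ).
d² + r² + 2dr cosθ = |CA|² = 0.0317559 m²;  d cosθ + r = +0.11963 m.
|ω_lever| = |0.0825·5.655·+0.11963| / 0.0317559 = 1.7574 rad/s.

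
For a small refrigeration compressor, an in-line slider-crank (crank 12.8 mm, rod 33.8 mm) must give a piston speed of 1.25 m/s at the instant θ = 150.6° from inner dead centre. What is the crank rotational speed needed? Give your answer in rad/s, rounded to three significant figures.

For an in-line slider-crank, |v_piston| = rω|sinθ|·[1 + r cosθ/√(L² − r² sin²θ)].
With r = 0.0128 m, L = 0.0338 m, θ = 150.6°: the bracketed kinematic factor |dx/dθ| = 0.0041737 m.
ω = v/|dx/dθ| = 1.25/0.0041737 = 299.5 rad/s.

299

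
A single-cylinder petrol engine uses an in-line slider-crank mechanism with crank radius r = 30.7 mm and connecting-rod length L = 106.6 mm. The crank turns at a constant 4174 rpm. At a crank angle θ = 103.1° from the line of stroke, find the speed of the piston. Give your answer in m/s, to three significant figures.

12.2

ω = 2π·4174/60 = 437.1 rad/s
For an in-line slider-crank, x = r cosθ + √(L² − r² sin²θ), so v = −rω sinθ·[1 + r cosθ/√(L² − r² sin²θ)].
With r = 0.0307 m, L = 0.1066 m, θ = 103.1°: √(L² − r² sin²θ) = 0.10232 m.
v = −0.0307·437.1·0.97398·[1 + 0.0307·-0.22665/0.10232] = -12.181 m/s.
|v| = 12.181 m/s.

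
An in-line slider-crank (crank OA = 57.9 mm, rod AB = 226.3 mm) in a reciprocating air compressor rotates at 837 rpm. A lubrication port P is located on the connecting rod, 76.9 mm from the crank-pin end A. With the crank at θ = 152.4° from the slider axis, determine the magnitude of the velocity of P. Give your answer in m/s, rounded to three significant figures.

ω = 87.65 rad/s.  Crank-pin speed |V_A| = rω = 5.075 m/s, perpendicular to OA.
Rod angle: sinφ = −(r/L) sinθ ⇒ φ = -6.808°; ω_rod = −rω cosθ/√(L²−r²sin²θ) = +20.015 rad/s.
V_P = V_A + ω_rod × AP, with AP = 0.0769 m along the rod.
Components: V_Px = −rω sinθ − a·ω_rod·sinφ = -2.1688 m/s;  V_Py = rω cosθ + a·ω_rod·cosφ = -2.9692 m/s.
|V_P| = √(V_Px² + V_Py²) = 3.6769 m/s.

3.68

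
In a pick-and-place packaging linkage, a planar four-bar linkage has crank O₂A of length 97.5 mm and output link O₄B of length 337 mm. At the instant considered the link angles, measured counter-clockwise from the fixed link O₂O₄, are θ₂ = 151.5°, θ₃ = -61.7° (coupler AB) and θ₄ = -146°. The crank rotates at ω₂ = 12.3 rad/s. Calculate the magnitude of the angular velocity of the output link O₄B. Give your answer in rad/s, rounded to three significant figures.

1.96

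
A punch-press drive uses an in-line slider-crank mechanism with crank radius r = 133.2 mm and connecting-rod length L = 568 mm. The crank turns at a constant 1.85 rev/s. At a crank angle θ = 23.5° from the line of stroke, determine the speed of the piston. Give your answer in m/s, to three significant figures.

0.751

ω = 2π·1.85 = 11.62 rad/s
For an in-line slider-crank, x = r cosθ + √(L² − r² sin²θ), so v = −rω sinθ·[1 + r cosθ/√(L² − r² sin²θ)].
With r = 0.1332 m, L = 0.568 m, θ = 23.5°: √(L² − r² sin²θ) = 0.56551 m.
v = −0.1332·11.62·0.39875·[1 + 0.1332·0.91706/0.56551] = -0.75074 m/s.
|v| = 0.75074 m/s.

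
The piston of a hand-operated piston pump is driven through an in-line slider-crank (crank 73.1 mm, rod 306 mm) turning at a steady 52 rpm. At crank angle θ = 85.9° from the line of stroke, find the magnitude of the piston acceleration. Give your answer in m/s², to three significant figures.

0.373

ω = 2π·52/60 = 5.445 rad/s
x(θ) = r cosθ + √(L² − r² sin²θ); with ω constant, a = ω²·d²x/dθ².
d²x/dθ² = −r cosθ − r²(cos2θ)/√u − r⁴ sin²2θ/(4u^{3/2}),  u = L² − r² sin²θ = 0.0883197 m².
Substituting r = 0.0731 m, L = 0.306 m, θ = 85.9°: d²x/dθ² = +0.012565 m.
a = ω²·d²x/dθ² = (5.445)²·(+0.012565) = +0.37258 m/s²;  |a| = 0.37258 m/s².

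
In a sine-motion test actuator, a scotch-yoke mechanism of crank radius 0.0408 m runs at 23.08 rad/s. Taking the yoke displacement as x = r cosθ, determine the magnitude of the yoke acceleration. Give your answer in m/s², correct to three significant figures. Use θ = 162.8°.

20.8

ω = 23.08 rad/s
x = r cosθ ⇒ ẍ = −rω² cosθ (ω constant).
|a| = rω²|cosθ| = 0.0408·(23.08)²·|cos 162.8°| = 20.762 m/s².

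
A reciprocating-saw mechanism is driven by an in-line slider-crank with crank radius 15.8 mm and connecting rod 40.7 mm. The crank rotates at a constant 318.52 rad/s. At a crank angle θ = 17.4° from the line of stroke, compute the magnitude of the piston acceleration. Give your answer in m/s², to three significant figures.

2050

ω = 318.5 rad/s
x(θ) = r cosθ + √(L² − r² sin²θ); with ω constant, a = ω²·d²x/dθ².
d²x/dθ² = −r cosθ − r²(cos2θ)/√u − r⁴ sin²2θ/(4u^{3/2}),  u = L² − r² sin²θ = 0.00163417 m².
Substituting r = 0.0158 m, L = 0.0407 m, θ = 17.4°: d²x/dθ² = -0.020225 m.
a = ω²·d²x/dθ² = (318.5)²·(-0.020225) = -2051.9 m/s²;  |a| = 2051.9 m/s².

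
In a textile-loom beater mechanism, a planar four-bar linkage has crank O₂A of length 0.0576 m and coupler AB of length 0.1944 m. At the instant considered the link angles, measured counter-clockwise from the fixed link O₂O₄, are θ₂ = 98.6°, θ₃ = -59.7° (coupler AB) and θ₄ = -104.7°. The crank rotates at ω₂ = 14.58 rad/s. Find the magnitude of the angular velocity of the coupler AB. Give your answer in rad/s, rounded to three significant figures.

2.42

ω₂ = 14.58 rad/s
Differentiating the loop-closure r₂e^{iθ₂}+r₃e^{iθ₃}=r₁+r₄e^{iθ₄} gives r₂ω₂e^{iθ₂}+r₃ω₃e^{iθ₃}=r₄ω₄e^{iθ₄}.
Eliminating the other unknown: ω₃ = r₂ω₂ sin(θ₄−θ₂) / [r₃ sin(θ₃−θ₄)].
Numerator sine = +0.39555; denominator sine = +0.70711.
Result = 0.0576·14.58·(+0.39555) / (0.1944·(+0.70711)) = +2.4165 rad/s; magnitude 2.4165 rad/s.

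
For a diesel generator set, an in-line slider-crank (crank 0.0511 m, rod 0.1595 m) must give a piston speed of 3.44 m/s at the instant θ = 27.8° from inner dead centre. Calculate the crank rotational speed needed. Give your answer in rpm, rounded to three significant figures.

For an in-line slider-crank, |v_piston| = rω|sinθ|·[1 + r cosθ/√(L² − r² sin²θ)].
With r = 0.0511 m, L = 0.1595 m, θ = 27.8°: the bracketed kinematic factor |dx/dθ| = 0.030663 m.
ω = v/|dx/dθ| = 3.44/0.030663 = 112.19 rad/s.
N = 60ω/(2π) = 1071.3 rpm.

1070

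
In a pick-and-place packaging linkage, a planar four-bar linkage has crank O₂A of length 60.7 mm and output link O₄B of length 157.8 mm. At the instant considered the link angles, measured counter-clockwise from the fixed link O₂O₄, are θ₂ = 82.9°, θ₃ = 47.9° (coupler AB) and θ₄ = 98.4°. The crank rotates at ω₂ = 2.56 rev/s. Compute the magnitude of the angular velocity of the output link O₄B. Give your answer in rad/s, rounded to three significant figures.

4.60

ω₂ = 16.08 rad/s (from 2.56 rev/s).
Differentiating the loop-closure r₂e^{iθ₂}+r₃e^{iθ₃}=r₁+r₄e^{iθ₄} gives r₂ω₂e^{iθ₂}+r₃ω₃e^{iθ₃}=r₄ω₄e^{iθ₄}.
Eliminating the other unknown: ω₄ = r₂ω₂ sin(θ₂−θ₃) / [r₄ sin(θ₄−θ₃)].
Numerator sine = +0.57358; denominator sine = +0.77162.
Result = 0.0607·16.08·(+0.57358) / (0.1578·(+0.77162)) = +4.5992 rad/s; magnitude 4.5992 rad/s.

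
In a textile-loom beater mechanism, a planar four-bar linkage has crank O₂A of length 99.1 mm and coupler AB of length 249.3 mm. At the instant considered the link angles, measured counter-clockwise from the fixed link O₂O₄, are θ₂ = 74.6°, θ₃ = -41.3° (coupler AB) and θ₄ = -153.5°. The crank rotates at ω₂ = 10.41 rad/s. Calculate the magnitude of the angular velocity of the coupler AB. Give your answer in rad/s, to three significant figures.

3.33

ω₂ = 10.41 rad/s
Differentiating the loop-closure r₂e^{iθ₂}+r₃e^{iθ₃}=r₁+r₄e^{iθ₄} gives r₂ω₂e^{iθ₂}+r₃ω₃e^{iθ₃}=r₄ω₄e^{iθ₄}.
Eliminating the other unknown: ω₃ = r₂ω₂ sin(θ₄−θ₂) / [r₃ sin(θ₃−θ₄)].
Numerator sine = +0.74431; denominator sine = +0.92587.
Result = 0.0991·10.41·(+0.74431) / (0.2493·(+0.92587)) = +3.3266 rad/s; magnitude 3.3266 rad/s.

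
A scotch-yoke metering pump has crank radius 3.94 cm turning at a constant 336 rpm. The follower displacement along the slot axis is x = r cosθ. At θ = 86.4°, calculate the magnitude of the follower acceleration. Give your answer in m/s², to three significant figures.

ω = 35.19 rad/s (from 336 rpm).
x = r cosθ ⇒ ẍ = −rω² cosθ (ω constant).
|a| = rω²|cosθ| = 0.0394·(35.19)²·|cos 86.4°| = 3.0629 m/s².

3.06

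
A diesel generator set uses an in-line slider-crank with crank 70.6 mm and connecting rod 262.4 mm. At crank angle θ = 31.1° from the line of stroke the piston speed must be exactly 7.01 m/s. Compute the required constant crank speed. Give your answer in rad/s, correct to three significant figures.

For an in-line slider-crank, |v_piston| = rω|sinθ|·[1 + r cosθ/√(L² − r² sin²θ)].
With r = 0.0706 m, L = 0.2624 m, θ = 31.1°: the bracketed kinematic factor |dx/dθ| = 0.044951 m.
ω = v/|dx/dθ| = 7.01/0.044951 = 155.95 rad/s.

156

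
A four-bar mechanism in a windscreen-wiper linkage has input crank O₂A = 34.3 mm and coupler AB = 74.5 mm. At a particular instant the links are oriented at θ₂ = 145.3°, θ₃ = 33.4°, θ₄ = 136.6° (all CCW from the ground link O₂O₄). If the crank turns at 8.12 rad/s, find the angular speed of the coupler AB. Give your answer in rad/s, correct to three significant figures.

0.581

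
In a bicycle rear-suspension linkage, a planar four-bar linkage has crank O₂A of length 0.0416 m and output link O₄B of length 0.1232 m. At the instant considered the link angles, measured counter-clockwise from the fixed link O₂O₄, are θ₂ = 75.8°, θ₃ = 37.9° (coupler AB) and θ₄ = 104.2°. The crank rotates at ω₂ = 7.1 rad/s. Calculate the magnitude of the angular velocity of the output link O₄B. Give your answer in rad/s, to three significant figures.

ω₂ = 7.1 rad/s
Differentiating the loop-closure r₂e^{iθ₂}+r₃e^{iθ₃}=r₁+r₄e^{iθ₄} gives r₂ω₂e^{iθ₂}+r₃ω₃e^{iθ₃}=r₄ω₄e^{iθ₄}.
Eliminating the other unknown: ω₄ = r₂ω₂ sin(θ₂−θ₃) / [r₄ sin(θ₄−θ₃)].
Numerator sine = +0.61429; denominator sine = +0.91566.
Result = 0.0416·7.1·(+0.61429) / (0.1232·(+0.91566)) = +1.6083 rad/s; magnitude 1.6083 rad/s.

1.61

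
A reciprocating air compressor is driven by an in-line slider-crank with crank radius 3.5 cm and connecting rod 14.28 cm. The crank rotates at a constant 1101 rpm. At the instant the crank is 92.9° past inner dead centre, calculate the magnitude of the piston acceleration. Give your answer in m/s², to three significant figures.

141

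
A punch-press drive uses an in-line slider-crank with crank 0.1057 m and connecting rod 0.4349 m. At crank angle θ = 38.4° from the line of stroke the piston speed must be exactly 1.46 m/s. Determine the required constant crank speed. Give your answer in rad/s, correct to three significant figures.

For an in-line slider-crank, |v_piston| = rω|sinθ|·[1 + r cosθ/√(L² − r² sin²θ)].
With r = 0.1057 m, L = 0.4349 m, θ = 38.4°: the bracketed kinematic factor |dx/dθ| = 0.078306 m.
ω = v/|dx/dθ| = 1.46/0.078306 = 18.645 rad/s.

18.6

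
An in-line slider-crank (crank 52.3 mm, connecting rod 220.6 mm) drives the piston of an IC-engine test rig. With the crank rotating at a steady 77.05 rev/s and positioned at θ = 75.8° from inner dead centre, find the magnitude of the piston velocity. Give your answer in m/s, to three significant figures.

ω = 2π·77 = 484.1 rad/s
For an in-line slider-crank, x = r cosθ + √(L² − r² sin²θ), so v = −rω sinθ·[1 + r cosθ/√(L² − r² sin²θ)].
With r = 0.0523 m, L = 0.2206 m, θ = 75.8°: √(L² − r² sin²θ) = 0.21469 m.
v = −0.0523·484.1·0.96945·[1 + 0.0523·0.24531/0.21469] = -26.013 m/s.
|v| = 26.013 m/s.

26.0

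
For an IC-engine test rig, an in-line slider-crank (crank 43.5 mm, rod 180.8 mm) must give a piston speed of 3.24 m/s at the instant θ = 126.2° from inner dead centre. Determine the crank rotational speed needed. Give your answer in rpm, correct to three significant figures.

1030

For an in-line slider-crank, |v_piston| = rω|sinθ|·[1 + r cosθ/√(L² − r² sin²θ)].
With r = 0.0435 m, L = 0.1808 m, θ = 126.2°: the bracketed kinematic factor |dx/dθ| = 0.030018 m.
ω = v/|dx/dθ| = 3.24/0.030018 = 107.94 rad/s.
N = 60ω/(2π) = 1030.7 rpm.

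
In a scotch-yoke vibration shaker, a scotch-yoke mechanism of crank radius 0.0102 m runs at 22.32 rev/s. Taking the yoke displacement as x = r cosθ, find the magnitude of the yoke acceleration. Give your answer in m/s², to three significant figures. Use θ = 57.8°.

107

ω = 140.2 rad/s (from 22.32 rev/s).
x = r cosθ ⇒ ẍ = −rω² cosθ (ω constant).
|a| = rω²|cosθ| = 0.0102·(140.2)²·|cos 57.8°| = 106.9 m/s².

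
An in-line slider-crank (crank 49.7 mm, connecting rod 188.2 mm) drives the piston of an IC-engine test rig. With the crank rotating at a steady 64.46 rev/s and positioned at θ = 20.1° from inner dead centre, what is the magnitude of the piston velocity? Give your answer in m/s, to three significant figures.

8.64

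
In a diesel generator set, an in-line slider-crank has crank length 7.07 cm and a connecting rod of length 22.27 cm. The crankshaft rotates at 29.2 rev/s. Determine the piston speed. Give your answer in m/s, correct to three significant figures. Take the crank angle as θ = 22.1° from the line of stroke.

6.33

ω = 2π·29.2 = 183.5 rad/s
For an in-line slider-crank, x = r cosθ + √(L² − r² sin²θ), so v = −rω sinθ·[1 + r cosθ/√(L² − r² sin²θ)].
With r = 0.0707 m, L = 0.2227 m, θ = 22.1°: √(L² − r² sin²θ) = 0.22111 m.
v = −0.0707·183.5·0.37622·[1 + 0.0707·0.92653/0.22111] = -6.3259 m/s.
|v| = 6.3259 m/s.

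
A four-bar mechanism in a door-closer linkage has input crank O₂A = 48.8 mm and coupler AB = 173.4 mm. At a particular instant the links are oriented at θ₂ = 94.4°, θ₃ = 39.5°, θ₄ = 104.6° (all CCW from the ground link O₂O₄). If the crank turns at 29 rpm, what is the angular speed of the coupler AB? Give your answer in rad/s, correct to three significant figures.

0.167

ω₂ = 3.037 rad/s (from 29 rpm).
Differentiating the loop-closure r₂e^{iθ₂}+r₃e^{iθ₃}=r₁+r₄e^{iθ₄} gives r₂ω₂e^{iθ₂}+r₃ω₃e^{iθ₃}=r₄ω₄e^{iθ₄}.
Eliminating the other unknown: ω₃ = r₂ω₂ sin(θ₄−θ₂) / [r₃ sin(θ₃−θ₄)].
Numerator sine = +0.17708; denominator sine = -0.90704.
Result = 0.0488·3.037·(+0.17708) / (0.1734·(-0.90704)) = -0.16686 rad/s; magnitude 0.16686 rad/s.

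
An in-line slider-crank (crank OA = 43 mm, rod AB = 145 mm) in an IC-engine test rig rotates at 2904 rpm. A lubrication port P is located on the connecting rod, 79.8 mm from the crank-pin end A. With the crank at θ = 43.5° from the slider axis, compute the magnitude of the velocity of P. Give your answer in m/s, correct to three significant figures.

ω = 304.1 rad/s.  Crank-pin speed |V_A| = rω = 13.077 m/s, perpendicular to OA.
Rod angle: sinφ = −(r/L) sinθ ⇒ φ = -11.779°; ω_rod = −rω cosθ/√(L²−r²sin²θ) = -66.824 rad/s.
V_P = V_A + ω_rod × AP, with AP = 0.0798 m along the rod.
Components: V_Px = −rω sinθ − a·ω_rod·sinφ = -10.09 m/s;  V_Py = rω cosθ + a·ω_rod·cosφ = +4.2652 m/s.
|V_P| = √(V_Px² + V_Py²) = 10.954 m/s.

11.0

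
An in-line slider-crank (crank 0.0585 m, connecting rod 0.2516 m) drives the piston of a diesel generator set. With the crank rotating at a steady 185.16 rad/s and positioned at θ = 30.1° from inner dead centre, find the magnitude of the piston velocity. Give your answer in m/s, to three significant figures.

ω = 185.2 rad/s
For an in-line slider-crank, x = r cosθ + √(L² − r² sin²θ), so v = −rω sinθ·[1 + r cosθ/√(L² − r² sin²θ)].
With r = 0.0585 m, L = 0.2516 m, θ = 30.1°: √(L² − r² sin²θ) = 0.24988 m.
v = −0.0585·185.2·0.50151·[1 + 0.0585·0.86515/0.24988] = -6.5325 m/s.
|v| = 6.5325 m/s.

6.53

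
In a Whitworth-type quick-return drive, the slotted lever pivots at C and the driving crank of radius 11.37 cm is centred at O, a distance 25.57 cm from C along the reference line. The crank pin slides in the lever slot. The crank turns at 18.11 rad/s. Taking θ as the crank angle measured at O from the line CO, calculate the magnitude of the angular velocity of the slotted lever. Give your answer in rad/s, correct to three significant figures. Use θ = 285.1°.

3.97

ω = 18.11 rad/s
Crank pin A relative to C: A = (d + r cosθ, r sinθ); lever angle φ = atan2(r sinθ, d + r cosθ).
Differentiating tanφ: φ̇ = rω(d cosθ + r)/(d² + r² + 2dr cosθ).
d² + r² + 2dr cosθ = |CA|² = 0.0934575 m²;  d cosθ + r = +0.18031 m.
|ω_lever| = |0.1137·18.11·+0.18031| / 0.0934575 = 3.9727 rad/s.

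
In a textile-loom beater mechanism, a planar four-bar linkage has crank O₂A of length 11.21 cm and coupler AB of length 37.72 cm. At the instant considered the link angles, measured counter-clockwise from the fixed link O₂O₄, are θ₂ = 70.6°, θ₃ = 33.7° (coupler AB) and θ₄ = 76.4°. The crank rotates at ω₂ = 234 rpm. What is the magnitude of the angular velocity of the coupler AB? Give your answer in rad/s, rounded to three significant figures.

1.09

ω₂ = 24.5 rad/s (from 234 rpm).
Differentiating the loop-closure r₂e^{iθ₂}+r₃e^{iθ₃}=r₁+r₄e^{iθ₄} gives r₂ω₂e^{iθ₂}+r₃ω₃e^{iθ₃}=r₄ω₄e^{iθ₄}.
Eliminating the other unknown: ω₃ = r₂ω₂ sin(θ₄−θ₂) / [r₃ sin(θ₃−θ₄)].
Numerator sine = +0.10106; denominator sine = -0.67816.
Result = 0.1121·24.5·(+0.10106) / (0.3772·(-0.67816)) = -1.0852 rad/s; magnitude 1.0852 rad/s.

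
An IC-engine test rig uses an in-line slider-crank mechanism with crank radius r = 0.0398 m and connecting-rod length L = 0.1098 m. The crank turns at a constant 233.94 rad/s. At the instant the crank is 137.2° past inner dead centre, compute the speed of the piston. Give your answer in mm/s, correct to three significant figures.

4590

ω = 233.9 rad/s
For an in-line slider-crank, x = r cosθ + √(L² − r² sin²θ), so v = −rω sinθ·[1 + r cosθ/√(L² − r² sin²θ)].
With r = 0.0398 m, L = 0.1098 m, θ = 137.2°: √(L² − r² sin²θ) = 0.10642 m.
v = −0.0398·233.9·0.67944·[1 + 0.0398·-0.73373/0.10642] = -4.5902 m/s.
|v| = 4.5902 m/s = 4590.2 mm/s.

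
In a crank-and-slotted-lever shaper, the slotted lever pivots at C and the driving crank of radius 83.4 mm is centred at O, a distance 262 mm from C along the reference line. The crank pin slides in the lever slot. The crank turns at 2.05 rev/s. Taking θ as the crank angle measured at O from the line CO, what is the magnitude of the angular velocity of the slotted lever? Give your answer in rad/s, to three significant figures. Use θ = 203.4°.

4.75

ω = 12.88 rad/s (from 2.05 rev/s).
Crank pin A relative to C: A = (d + r cosθ, r sinθ); lever angle φ = atan2(r sinθ, d + r cosθ).
Differentiating tanφ: φ̇ = rω(d cosθ + r)/(d² + r² + 2dr cosθ).
d² + r² + 2dr cosθ = |CA|² = 0.0354922 m²;  d cosθ + r = -0.15705 m.
|ω_lever| = |0.0834·12.88·-0.15705| / 0.0354922 = 4.7535 rad/s.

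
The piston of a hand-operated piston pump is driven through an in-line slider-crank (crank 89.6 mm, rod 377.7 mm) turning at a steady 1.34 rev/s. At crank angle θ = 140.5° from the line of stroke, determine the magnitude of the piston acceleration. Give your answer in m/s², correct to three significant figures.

ω = 2π·1.34 = 8.419 rad/s
x(θ) = r cosθ + √(L² − r² sin²θ); with ω constant, a = ω²·d²x/dθ².
d²x/dθ² = −r cosθ − r²(cos2θ)/√u − r⁴ sin²2θ/(4u^{3/2}),  u = L² − r² sin²θ = 0.139409 m².
Substituting r = 0.0896 m, L = 0.3777 m, θ = 140.5°: d²x/dθ² = +0.064737 m.
a = ω²·d²x/dθ² = (8.419)²·(+0.064737) = +4.589 m/s²;  |a| = 4.589 m/s².

4.59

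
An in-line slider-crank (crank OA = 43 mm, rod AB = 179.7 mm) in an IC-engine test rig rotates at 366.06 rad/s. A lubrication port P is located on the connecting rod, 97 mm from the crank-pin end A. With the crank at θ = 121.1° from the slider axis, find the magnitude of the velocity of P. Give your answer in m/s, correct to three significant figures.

13.1

ω = 366.1 rad/s.  Crank-pin speed |V_A| = rω = 15.741 m/s, perpendicular to OA.
Rod angle: sinφ = −(r/L) sinθ ⇒ φ = -11.823°; ω_rod = −rω cosθ/√(L²−r²sin²θ) = +46.226 rad/s.
V_P = V_A + ω_rod × AP, with AP = 0.097 m along the rod.
Components: V_Px = −rω sinθ − a·ω_rod·sinφ = -12.559 m/s;  V_Py = rω cosθ + a·ω_rod·cosφ = -3.7418 m/s.
|V_P| = √(V_Px² + V_Py²) = 13.105 m/s.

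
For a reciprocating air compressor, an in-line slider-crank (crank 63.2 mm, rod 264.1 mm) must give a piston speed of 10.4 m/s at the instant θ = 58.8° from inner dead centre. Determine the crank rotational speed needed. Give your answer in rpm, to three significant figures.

1630

For an in-line slider-crank, |v_piston| = rω|sinθ|·[1 + r cosθ/√(L² − r² sin²θ)].
With r = 0.0632 m, L = 0.2641 m, θ = 58.8°: the bracketed kinematic factor |dx/dθ| = 0.060905 m.
ω = v/|dx/dθ| = 10.4/0.060905 = 170.76 rad/s.
N = 60ω/(2π) = 1630.6 rpm.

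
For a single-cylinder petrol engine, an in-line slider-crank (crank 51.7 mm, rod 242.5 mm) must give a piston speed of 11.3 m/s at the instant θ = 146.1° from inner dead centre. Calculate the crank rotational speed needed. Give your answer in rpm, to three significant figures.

4550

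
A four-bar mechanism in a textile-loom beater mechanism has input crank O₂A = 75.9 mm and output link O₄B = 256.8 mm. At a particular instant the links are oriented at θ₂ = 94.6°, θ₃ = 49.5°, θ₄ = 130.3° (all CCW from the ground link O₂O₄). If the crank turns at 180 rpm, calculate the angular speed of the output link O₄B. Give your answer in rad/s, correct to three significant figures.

ω₂ = 18.85 rad/s (from 180 rpm).
Differentiating the loop-closure r₂e^{iθ₂}+r₃e^{iθ₃}=r₁+r₄e^{iθ₄} gives r₂ω₂e^{iθ₂}+r₃ω₃e^{iθ₃}=r₄ω₄e^{iθ₄}.
Eliminating the other unknown: ω₄ = r₂ω₂ sin(θ₂−θ₃) / [r₄ sin(θ₄−θ₃)].
Numerator sine = +0.70834; denominator sine = +0.98714.
Result = 0.0759·18.85·(+0.70834) / (0.2568·(+0.98714)) = +3.9977 rad/s; magnitude 3.9977 rad/s.

4.00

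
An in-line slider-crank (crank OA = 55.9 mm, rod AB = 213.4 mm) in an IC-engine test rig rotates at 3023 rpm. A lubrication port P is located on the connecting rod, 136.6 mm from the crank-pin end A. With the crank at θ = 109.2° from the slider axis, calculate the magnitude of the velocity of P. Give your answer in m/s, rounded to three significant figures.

ω = 316.6 rad/s.  Crank-pin speed |V_A| = rω = 17.696 m/s, perpendicular to OA.
Rod angle: sinφ = −(r/L) sinθ ⇒ φ = -14.322°; ω_rod = −rω cosθ/√(L²−r²sin²θ) = +28.146 rad/s.
V_P = V_A + ω_rod × AP, with AP = 0.1366 m along the rod.
Components: V_Px = −rω sinθ − a·ω_rod·sinφ = -15.761 m/s;  V_Py = rω cosθ + a·ω_rod·cosφ = -2.0944 m/s.
|V_P| = √(V_Px² + V_Py²) = 15.899 m/s.

15.9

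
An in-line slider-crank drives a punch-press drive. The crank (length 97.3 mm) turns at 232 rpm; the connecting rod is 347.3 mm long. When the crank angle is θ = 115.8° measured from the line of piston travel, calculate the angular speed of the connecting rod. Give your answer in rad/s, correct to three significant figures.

3.06

ω = 24.29 rad/s (converted from 232 rpm).
The rod makes angle φ with the slider axis where L sinφ = r sinθ; differentiating, L cosφ·φ̇ = r ω cosθ.
L cosφ = √(L² − r² sin²θ) = 0.33607 m.
|ω_rod| = r ω |cosθ| / √(L² − r² sin²θ) = 0.0973·24.29·0.43523/0.33607 = 3.0614 rad/s.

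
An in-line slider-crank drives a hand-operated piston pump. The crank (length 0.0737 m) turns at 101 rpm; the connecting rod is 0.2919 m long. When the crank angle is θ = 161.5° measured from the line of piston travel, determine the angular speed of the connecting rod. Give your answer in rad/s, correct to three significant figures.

2.54

ω = 10.58 rad/s (converted from 101 rpm).
The rod makes angle φ with the slider axis where L sinφ = r sinθ; differentiating, L cosφ·φ̇ = r ω cosθ.
L cosφ = √(L² − r² sin²θ) = 0.29096 m.
|ω_rod| = r ω |cosθ| / √(L² − r² sin²θ) = 0.0737·10.58·0.94832/0.29096 = 2.5406 rad/s.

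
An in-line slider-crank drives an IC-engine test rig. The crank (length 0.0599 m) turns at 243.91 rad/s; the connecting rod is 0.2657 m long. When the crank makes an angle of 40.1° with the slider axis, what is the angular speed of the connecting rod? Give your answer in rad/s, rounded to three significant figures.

ω = 243.9 rad/s
The rod makes angle φ with the slider axis where L sinφ = r sinθ; differentiating, L cosφ·φ̇ = r ω cosθ.
L cosφ = √(L² − r² sin²θ) = 0.26288 m.
|ω_rod| = r ω |cosθ| / √(L² − r² sin²θ) = 0.0599·243.9·0.76492/0.26288 = 42.512 rad/s.

42.5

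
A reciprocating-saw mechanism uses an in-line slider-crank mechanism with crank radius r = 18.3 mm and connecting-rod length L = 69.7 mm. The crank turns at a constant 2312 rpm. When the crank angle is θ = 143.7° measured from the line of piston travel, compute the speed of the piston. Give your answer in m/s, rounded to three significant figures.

ω = 2π·2312/60 = 242.1 rad/s
For an in-line slider-crank, x = r cosθ + √(L² − r² sin²θ), so v = −rω sinθ·[1 + r cosθ/√(L² − r² sin²θ)].
With r = 0.0183 m, L = 0.0697 m, θ = 143.7°: √(L² − r² sin²θ) = 0.068853 m.
v = −0.0183·242.1·0.59201·[1 + 0.0183·-0.80593/0.068853] = -2.0611 m/s.
|v| = 2.0611 m/s.

2.06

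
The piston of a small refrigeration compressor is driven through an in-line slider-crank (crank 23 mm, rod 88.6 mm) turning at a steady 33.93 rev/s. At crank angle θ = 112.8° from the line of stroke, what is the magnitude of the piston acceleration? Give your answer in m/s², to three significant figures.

598

ω = 2π·33.9 = 213.2 rad/s
x(θ) = r cosθ + √(L² − r² sin²θ); with ω constant, a = ω²·d²x/dθ².
d²x/dθ² = −r cosθ − r²(cos2θ)/√u − r⁴ sin²2θ/(4u^{3/2}),  u = L² − r² sin²θ = 0.0074004 m².
Substituting r = 0.023 m, L = 0.0886 m, θ = 112.8°: d²x/dθ² = +0.013159 m.
a = ω²·d²x/dθ² = (213.2)²·(+0.013159) = +598.08 m/s²;  |a| = 598.08 m/s².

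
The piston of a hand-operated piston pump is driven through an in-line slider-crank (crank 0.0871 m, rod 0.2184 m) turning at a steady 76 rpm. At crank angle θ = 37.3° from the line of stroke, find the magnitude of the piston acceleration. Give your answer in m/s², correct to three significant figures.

ω = 2π·76/60 = 7.959 rad/s
x(θ) = r cosθ + √(L² − r² sin²θ); with ω constant, a = ω²·d²x/dθ².
d²x/dθ² = −r cosθ − r²(cos2θ)/√u − r⁴ sin²2θ/(4u^{3/2}),  u = L² − r² sin²θ = 0.0449127 m².
Substituting r = 0.0871 m, L = 0.2184 m, θ = 37.3°: d²x/dθ² = -0.080197 m.
a = ω²·d²x/dθ² = (7.959)²·(-0.080197) = -5.0798 m/s²;  |a| = 5.0798 m/s².

5.08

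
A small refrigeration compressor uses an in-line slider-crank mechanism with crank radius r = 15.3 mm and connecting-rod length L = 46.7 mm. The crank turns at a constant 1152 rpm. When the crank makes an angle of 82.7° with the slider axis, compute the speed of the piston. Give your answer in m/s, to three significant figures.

ω = 2π·1152/60 = 120.6 rad/s
For an in-line slider-crank, x = r cosθ + √(L² − r² sin²θ), so v = −rω sinθ·[1 + r cosθ/√(L² − r² sin²θ)].
With r = 0.0153 m, L = 0.0467 m, θ = 82.7°: √(L² − r² sin²θ) = 0.044165 m.
v = −0.0153·120.6·0.99189·[1 + 0.0153·0.12706/0.044165] = -1.9114 m/s.
|v| = 1.9114 m/s.

1.91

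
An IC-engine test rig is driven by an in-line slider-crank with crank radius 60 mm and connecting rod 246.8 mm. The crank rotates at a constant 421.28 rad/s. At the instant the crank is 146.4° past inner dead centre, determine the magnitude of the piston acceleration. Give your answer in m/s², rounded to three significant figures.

ω = 421.3 rad/s
x(θ) = r cosθ + √(L² − r² sin²θ); with ω constant, a = ω²·d²x/dθ².
d²x/dθ² = −r cosθ − r²(cos2θ)/√u − r⁴ sin²2θ/(4u^{3/2}),  u = L² − r² sin²θ = 0.0598078 m².
Substituting r = 0.06 m, L = 0.2468 m, θ = 146.4°: d²x/dθ² = +0.044083 m.
a = ω²·d²x/dθ² = (421.3)²·(+0.044083) = +7823.6 m/s²;  |a| = 7823.6 m/s².

7820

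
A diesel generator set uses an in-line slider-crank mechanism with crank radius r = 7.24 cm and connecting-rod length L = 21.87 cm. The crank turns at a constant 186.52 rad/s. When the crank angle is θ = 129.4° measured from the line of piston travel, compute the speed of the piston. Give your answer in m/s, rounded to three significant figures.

ω = 186.5 rad/s
For an in-line slider-crank, x = r cosθ + √(L² − r² sin²θ), so v = −rω sinθ·[1 + r cosθ/√(L² − r² sin²θ)].
With r = 0.0724 m, L = 0.2187 m, θ = 129.4°: √(L² − r² sin²θ) = 0.21142 m.
v = −0.0724·186.5·0.77273·[1 + 0.0724·-0.63473/0.21142] = -8.1669 m/s.
|v| = 8.1669 m/s.

8.17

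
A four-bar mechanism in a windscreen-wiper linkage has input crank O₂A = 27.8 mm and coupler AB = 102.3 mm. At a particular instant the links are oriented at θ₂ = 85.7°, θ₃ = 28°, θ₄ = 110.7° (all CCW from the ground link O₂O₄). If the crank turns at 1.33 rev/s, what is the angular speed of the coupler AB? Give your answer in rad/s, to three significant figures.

0.968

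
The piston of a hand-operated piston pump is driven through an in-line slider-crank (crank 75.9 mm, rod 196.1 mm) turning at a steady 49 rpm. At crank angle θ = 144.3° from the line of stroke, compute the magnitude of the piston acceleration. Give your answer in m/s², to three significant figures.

ω = 2π·49/60 = 5.131 rad/s
x(θ) = r cosθ + √(L² − r² sin²θ); with ω constant, a = ω²·d²x/dθ².
d²x/dθ² = −r cosθ − r²(cos2θ)/√u − r⁴ sin²2θ/(4u^{3/2}),  u = L² − r² sin²θ = 0.0364935 m².
Substituting r = 0.0759 m, L = 0.1961 m, θ = 144.3°: d²x/dθ² = +0.05095 m.
a = ω²·d²x/dθ² = (5.131)²·(+0.05095) = +1.3415 m/s²;  |a| = 1.3415 m/s².

1.34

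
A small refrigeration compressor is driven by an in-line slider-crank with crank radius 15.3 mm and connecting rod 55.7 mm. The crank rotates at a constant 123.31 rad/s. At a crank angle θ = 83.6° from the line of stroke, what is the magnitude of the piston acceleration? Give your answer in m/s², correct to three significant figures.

38.8

ω = 123.3 rad/s
x(θ) = r cosθ + √(L² − r² sin²θ); with ω constant, a = ω²·d²x/dθ².
d²x/dθ² = −r cosθ − r²(cos2θ)/√u − r⁴ sin²2θ/(4u^{3/2}),  u = L² − r² sin²θ = 0.00287131 m².
Substituting r = 0.0153 m, L = 0.0557 m, θ = 83.6°: d²x/dθ² = +0.0025502 m.
a = ω²·d²x/dθ² = (123.3)²·(+0.0025502) = +38.777 m/s²;  |a| = 38.777 m/s².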